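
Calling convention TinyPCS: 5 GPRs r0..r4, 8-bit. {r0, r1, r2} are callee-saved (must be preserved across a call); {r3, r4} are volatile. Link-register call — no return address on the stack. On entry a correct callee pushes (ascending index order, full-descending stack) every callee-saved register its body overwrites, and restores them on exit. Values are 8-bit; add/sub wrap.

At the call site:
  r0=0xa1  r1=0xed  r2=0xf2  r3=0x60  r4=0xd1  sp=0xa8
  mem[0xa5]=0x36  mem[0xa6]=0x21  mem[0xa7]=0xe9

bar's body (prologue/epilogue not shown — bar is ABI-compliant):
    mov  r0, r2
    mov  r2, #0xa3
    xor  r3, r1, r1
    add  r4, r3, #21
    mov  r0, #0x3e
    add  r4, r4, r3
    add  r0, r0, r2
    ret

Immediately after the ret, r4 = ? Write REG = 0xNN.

prologue: push r0 -> mem[0xa7]=0xa1, sp=0xa7
prologue: push r2 -> mem[0xa6]=0xf2, sp=0xa6
body[0] mov  r0, r2 -> r0=0xf2
body[1] mov  r2, #0xa3 -> r2=0xa3
body[2] xor  r3, r1, r1 -> r3=0x00
body[3] add  r4, r3, #21 -> r4=0x15
body[4] mov  r0, #0x3e -> r0=0x3e
body[5] add  r4, r4, r3 -> r4=0x15
body[6] add  r0, r0, r2 -> r0=0xe1
epilogue: pop r2=0xf2, sp=0xa7
epilogue: pop r0=0xa1, sp=0xa8
r4 is caller-saved -> body value

REG = 0x15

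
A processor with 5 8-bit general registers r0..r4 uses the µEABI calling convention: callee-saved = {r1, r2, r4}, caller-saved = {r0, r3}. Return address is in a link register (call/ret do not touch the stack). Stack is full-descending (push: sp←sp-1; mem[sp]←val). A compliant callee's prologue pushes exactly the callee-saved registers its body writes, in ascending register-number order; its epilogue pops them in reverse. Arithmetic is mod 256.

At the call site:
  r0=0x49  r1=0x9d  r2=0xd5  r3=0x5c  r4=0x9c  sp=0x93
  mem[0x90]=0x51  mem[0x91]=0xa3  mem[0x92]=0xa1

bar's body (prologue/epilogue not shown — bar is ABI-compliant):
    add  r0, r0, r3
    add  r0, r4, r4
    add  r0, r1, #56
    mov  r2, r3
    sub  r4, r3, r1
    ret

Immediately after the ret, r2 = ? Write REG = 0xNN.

prologue: push r2 → mem[0x92]=0xd5, sp=0x92
prologue: push r4 → mem[0x91]=0x9c, sp=0x91
body[0] add  r0, r0, r3 → r0=0xa5
body[1] add  r0, r4, r4 → r0=0x38
body[2] add  r0, r1, #56 → r0=0xd5
body[3] mov  r2, r3 → r2=0x5c
body[4] sub  r4, r3, r1 → r4=0xbf
epilogue: pop r4=0x9c, sp=0x92
epilogue: pop r2=0xd5, sp=0x93
r2 is callee-saved → restored

REG = 0xd5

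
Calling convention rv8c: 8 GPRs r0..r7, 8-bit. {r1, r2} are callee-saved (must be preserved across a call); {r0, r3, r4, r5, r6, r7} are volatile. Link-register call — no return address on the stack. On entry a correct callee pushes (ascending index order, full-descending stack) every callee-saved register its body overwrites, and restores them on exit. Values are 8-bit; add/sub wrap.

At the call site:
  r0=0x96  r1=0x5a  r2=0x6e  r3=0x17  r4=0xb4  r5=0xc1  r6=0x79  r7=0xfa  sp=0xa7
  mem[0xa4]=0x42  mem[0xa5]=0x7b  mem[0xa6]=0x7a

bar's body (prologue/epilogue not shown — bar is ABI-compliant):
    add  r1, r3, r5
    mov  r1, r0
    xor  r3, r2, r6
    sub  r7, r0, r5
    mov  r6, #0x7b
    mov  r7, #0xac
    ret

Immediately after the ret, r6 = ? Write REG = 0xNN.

REG = 0x7b

prologue: push r1 → mem[0xa6]=0x5a, sp=0xa6
body[0] add  r1, r3, r5 → r1=0xd8
body[1] mov  r1, r0 → r1=0x96
body[2] xor  r3, r2, r6 → r3=0x17
body[3] sub  r7, r0, r5 → r7=0xd5
body[4] mov  r6, #0x7b → r6=0x7b
body[5] mov  r7, #0xac → r7=0xac
epilogue: pop r1=0x5a, sp=0xa7
r6 is caller-saved → body value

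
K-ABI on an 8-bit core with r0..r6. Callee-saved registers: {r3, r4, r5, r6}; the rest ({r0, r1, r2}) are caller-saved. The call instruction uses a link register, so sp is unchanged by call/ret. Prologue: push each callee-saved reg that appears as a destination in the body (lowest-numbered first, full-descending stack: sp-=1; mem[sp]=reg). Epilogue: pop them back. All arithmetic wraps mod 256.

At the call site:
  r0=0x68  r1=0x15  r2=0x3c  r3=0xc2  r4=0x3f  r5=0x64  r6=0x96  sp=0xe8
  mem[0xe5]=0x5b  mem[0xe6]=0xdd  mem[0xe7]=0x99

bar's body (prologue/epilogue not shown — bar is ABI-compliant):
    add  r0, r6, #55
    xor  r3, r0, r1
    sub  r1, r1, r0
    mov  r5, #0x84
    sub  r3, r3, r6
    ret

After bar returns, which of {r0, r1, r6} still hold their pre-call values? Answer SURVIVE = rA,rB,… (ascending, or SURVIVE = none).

SURVIVE = r6

prologue: push r3 → mem[0xe7]=0xc2, sp=0xe7
prologue: push r5 → mem[0xe6]=0x64, sp=0xe6
body[0] add  r0, r6, #55 → r0=0xcd
body[1] xor  r3, r0, r1 → r3=0xd8
body[2] sub  r1, r1, r0 → r1=0x48
body[3] mov  r5, #0x84 → r5=0x84
body[4] sub  r3, r3, r6 → r3=0x42
epilogue: pop r5=0x64, sp=0xe7
epilogue: pop r3=0xc2, sp=0xe8
r0: caller-saved, written=True
r1: caller-saved, written=True
r6: callee-saved, written=False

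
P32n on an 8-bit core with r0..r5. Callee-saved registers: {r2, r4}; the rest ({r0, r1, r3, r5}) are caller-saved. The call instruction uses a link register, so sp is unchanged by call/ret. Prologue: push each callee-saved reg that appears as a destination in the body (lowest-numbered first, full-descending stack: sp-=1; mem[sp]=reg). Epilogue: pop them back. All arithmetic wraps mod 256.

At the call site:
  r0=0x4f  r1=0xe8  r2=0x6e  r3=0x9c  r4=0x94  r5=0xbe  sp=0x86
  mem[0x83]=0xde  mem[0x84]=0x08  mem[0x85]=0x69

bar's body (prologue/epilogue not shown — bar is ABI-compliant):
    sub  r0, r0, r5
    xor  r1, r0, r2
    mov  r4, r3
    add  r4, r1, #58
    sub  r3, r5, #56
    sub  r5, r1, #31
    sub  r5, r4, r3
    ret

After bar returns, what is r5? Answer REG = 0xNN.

prologue: push r4 → mem[0x85]=0x94, sp=0x85
body[0] sub  r0, r0, r5 → r0=0x91
body[1] xor  r1, r0, r2 → r1=0xff
body[2] mov  r4, r3 → r4=0x9c
body[3] add  r4, r1, #58 → r4=0x39
body[4] sub  r3, r5, #56 → r3=0x86
body[5] sub  r5, r1, #31 → r5=0xe0
body[6] sub  r5, r4, r3 → r5=0xb3
epilogue: pop r4=0x94, sp=0x86
r5 is caller-saved → body value

REG = 0xb3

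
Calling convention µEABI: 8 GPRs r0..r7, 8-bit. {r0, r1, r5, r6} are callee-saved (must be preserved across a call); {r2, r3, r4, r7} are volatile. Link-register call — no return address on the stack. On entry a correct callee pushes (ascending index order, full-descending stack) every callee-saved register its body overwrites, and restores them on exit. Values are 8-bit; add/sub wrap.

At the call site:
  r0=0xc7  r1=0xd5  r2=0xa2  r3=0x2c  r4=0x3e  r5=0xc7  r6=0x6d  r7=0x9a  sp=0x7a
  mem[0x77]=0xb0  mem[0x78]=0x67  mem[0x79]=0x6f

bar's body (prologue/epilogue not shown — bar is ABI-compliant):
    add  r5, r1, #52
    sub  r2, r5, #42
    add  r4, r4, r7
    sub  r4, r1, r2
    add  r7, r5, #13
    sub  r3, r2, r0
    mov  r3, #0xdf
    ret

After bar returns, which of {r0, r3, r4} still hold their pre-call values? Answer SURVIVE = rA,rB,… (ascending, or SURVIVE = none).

prologue: push r5 → mem[0x79]=0xc7, sp=0x79
body[0] add  r5, r1, #52 → r5=0x09
body[1] sub  r2, r5, #42 → r2=0xdf
body[2] add  r4, r4, r7 → r4=0xd8
body[3] sub  r4, r1, r2 → r4=0xf6
body[4] add  r7, r5, #13 → r7=0x16
body[5] sub  r3, r2, r0 → r3=0x18
body[6] mov  r3, #0xdf → r3=0xdf
epilogue: pop r5=0xc7, sp=0x7a
r0: callee-saved, written=False
r3: caller-saved, written=True
r4: caller-saved, written=True

SURVIVE = r0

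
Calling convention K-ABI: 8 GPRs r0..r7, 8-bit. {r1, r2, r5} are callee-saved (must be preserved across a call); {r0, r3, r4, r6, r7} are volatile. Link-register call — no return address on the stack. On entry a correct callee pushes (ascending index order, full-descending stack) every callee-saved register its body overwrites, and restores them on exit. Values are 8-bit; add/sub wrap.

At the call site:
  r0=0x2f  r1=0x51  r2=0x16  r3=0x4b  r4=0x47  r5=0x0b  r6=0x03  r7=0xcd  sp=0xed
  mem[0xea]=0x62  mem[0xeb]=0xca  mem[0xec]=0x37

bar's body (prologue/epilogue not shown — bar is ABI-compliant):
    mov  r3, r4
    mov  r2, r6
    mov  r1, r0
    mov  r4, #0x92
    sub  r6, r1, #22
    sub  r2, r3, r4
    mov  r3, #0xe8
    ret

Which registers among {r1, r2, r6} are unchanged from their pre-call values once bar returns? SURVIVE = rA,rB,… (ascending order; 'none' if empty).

SURVIVE = r1,r2

prologue: push r1 -> mem[0xec]=0x51, sp=0xec
prologue: push r2 -> mem[0xeb]=0x16, sp=0xeb
body[0] mov  r3, r4 -> r3=0x47
body[1] mov  r2, r6 -> r2=0x03
body[2] mov  r1, r0 -> r1=0x2f
body[3] mov  r4, #0x92 -> r4=0x92
body[4] sub  r6, r1, #22 -> r6=0x19
body[5] sub  r2, r3, r4 -> r2=0xb5
body[6] mov  r3, #0xe8 -> r3=0xe8
epilogue: pop r2=0x16, sp=0xec
epilogue: pop r1=0x51, sp=0xed
r1: callee-saved, written=True
r2: callee-saved, written=True
r6: caller-saved, written=True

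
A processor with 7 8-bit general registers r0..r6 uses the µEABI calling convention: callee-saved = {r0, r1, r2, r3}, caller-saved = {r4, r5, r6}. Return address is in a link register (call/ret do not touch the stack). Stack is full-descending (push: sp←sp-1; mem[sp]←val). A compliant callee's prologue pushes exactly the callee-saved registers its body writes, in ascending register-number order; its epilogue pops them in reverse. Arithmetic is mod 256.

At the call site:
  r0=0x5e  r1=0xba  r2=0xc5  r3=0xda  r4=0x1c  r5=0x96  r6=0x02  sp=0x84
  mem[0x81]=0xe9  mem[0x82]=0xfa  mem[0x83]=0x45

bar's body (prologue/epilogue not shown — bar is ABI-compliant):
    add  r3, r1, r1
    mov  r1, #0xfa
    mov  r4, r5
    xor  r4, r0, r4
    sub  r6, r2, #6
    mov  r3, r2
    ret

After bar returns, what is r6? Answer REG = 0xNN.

prologue: push r1 → mem[0x83]=0xba, sp=0x83
prologue: push r3 → mem[0x82]=0xda, sp=0x82
body[0] add  r3, r1, r1 → r3=0x74
body[1] mov  r1, #0xfa → r1=0xfa
body[2] mov  r4, r5 → r4=0x96
body[3] xor  r4, r0, r4 → r4=0xc8
body[4] sub  r6, r2, #6 → r6=0xbf
body[5] mov  r3, r2 → r3=0xc5
epilogue: pop r3=0xda, sp=0x83
epilogue: pop r1=0xba, sp=0x84
r6 is caller-saved → body value

REG = 0xbf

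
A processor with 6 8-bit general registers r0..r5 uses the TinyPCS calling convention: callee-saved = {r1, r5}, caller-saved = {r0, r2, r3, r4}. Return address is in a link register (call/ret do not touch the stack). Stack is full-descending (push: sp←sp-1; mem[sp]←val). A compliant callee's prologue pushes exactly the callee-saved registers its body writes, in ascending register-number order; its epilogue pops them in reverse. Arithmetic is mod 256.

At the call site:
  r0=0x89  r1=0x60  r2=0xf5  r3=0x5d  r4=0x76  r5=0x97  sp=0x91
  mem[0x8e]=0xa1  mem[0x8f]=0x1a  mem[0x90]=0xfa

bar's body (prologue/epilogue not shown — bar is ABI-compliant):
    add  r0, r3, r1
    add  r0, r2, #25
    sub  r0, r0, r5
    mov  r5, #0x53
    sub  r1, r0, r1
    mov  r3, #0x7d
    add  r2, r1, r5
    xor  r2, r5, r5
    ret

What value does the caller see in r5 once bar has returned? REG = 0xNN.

REG = 0x97

prologue: push r1 → mem[0x90]=0x60, sp=0x90
prologue: push r5 → mem[0x8f]=0x97, sp=0x8f
body[0] add  r0, r3, r1 → r0=0xbd
body[1] add  r0, r2, #25 → r0=0x0e
body[2] sub  r0, r0, r5 → r0=0x77
body[3] mov  r5, #0x53 → r5=0x53
body[4] sub  r1, r0, r1 → r1=0x17
body[5] mov  r3, #0x7d → r3=0x7d
body[6] add  r2, r1, r5 → r2=0x6a
body[7] xor  r2, r5, r5 → r2=0x00
epilogue: pop r5=0x97, sp=0x90
epilogue: pop r1=0x60, sp=0x91
r5 is callee-saved → restored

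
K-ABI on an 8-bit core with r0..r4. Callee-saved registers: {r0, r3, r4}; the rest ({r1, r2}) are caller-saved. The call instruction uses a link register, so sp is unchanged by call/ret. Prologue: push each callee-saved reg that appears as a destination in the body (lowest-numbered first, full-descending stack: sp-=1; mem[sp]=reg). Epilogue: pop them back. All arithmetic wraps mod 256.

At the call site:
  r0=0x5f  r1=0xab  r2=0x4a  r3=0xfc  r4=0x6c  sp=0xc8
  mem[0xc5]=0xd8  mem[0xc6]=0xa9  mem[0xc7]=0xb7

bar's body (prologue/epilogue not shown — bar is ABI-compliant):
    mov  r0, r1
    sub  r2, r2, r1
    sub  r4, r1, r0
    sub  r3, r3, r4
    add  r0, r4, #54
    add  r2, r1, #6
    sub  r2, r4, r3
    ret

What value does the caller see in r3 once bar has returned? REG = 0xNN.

prologue: push r0 → mem[0xc7]=0x5f, sp=0xc7
prologue: push r3 → mem[0xc6]=0xfc, sp=0xc6
prologue: push r4 → mem[0xc5]=0x6c, sp=0xc5
body[0] mov  r0, r1 → r0=0xab
body[1] sub  r2, r2, r1 → r2=0x9f
body[2] sub  r4, r1, r0 → r4=0x00
body[3] sub  r3, r3, r4 → r3=0xfc
body[4] add  r0, r4, #54 → r0=0x36
body[5] add  r2, r1, #6 → r2=0xb1
body[6] sub  r2, r4, r3 → r2=0x04
epilogue: pop r4=0x6c, sp=0xc6
epilogue: pop r3=0xfc, sp=0xc7
epilogue: pop r0=0x5f, sp=0xc8
r3 is callee-saved → restored

REG = 0xfc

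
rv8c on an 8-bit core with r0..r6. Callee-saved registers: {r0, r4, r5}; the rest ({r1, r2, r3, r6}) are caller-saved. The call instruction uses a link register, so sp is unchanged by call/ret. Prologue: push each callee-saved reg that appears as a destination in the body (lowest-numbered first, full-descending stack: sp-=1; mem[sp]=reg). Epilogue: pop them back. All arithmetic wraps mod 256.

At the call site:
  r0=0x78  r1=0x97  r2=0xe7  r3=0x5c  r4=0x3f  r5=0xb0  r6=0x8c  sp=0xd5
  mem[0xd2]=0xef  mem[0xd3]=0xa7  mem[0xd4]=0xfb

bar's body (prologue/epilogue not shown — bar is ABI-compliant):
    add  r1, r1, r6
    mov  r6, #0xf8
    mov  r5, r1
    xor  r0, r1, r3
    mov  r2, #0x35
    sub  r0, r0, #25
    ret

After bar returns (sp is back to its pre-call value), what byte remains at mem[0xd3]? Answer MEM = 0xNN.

MEM = 0xb0

prologue: push r0 → mem[0xd4]=0x78, sp=0xd4
prologue: push r5 → mem[0xd3]=0xb0, sp=0xd3
body[0] add  r1, r1, r6 → r1=0x23
body[1] mov  r6, #0xf8 → r6=0xf8
body[2] mov  r5, r1 → r5=0x23
body[3] xor  r0, r1, r3 → r0=0x7f
body[4] mov  r2, #0x35 → r2=0x35
body[5] sub  r0, r0, #25 → r0=0x66
epilogue: pop r5=0xb0, sp=0xd4
epilogue: pop r0=0x78, sp=0xd5
prologue pushed ['r0', 'r5'] at ['0xd4', '0xd3']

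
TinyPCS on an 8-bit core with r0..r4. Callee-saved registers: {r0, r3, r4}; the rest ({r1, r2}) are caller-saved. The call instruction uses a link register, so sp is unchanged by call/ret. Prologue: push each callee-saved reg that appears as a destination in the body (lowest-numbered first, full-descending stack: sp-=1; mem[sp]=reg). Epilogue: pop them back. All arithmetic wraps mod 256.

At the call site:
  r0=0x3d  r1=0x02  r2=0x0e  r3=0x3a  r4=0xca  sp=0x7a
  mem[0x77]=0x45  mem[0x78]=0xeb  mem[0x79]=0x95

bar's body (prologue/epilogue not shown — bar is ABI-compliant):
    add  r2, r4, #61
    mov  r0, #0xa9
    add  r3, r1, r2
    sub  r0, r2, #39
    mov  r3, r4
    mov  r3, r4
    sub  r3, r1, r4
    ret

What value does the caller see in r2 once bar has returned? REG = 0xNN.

prologue: push r0 -> mem[0x79]=0x3d, sp=0x79
prologue: push r3 -> mem[0x78]=0x3a, sp=0x78
body[0] add  r2, r4, #61 -> r2=0x07
body[1] mov  r0, #0xa9 -> r0=0xa9
body[2] add  r3, r1, r2 -> r3=0x09
body[3] sub  r0, r2, #39 -> r0=0xe0
body[4] mov  r3, r4 -> r3=0xca
body[5] mov  r3, r4 -> r3=0xca
body[6] sub  r3, r1, r4 -> r3=0x38
epilogue: pop r3=0x3a, sp=0x79
epilogue: pop r0=0x3d, sp=0x7a
r2 is caller-saved -> body value

REG = 0x07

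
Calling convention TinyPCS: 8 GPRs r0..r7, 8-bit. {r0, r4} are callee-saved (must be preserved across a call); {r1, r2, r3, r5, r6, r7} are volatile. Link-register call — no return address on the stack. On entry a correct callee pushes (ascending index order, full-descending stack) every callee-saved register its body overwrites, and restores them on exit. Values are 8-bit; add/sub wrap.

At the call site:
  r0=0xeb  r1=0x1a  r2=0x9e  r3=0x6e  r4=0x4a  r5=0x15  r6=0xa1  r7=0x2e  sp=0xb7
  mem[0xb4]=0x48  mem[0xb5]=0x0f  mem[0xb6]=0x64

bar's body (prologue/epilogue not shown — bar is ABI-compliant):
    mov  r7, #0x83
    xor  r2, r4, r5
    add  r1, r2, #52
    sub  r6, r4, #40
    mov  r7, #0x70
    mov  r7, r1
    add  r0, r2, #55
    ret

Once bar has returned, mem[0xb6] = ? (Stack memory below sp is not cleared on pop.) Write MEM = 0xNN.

MEM = 0xeb

prologue: push r0 -> mem[0xb6]=0xeb, sp=0xb6
body[0] mov  r7, #0x83 -> r7=0x83
body[1] xor  r2, r4, r5 -> r2=0x5f
body[2] add  r1, r2, #52 -> r1=0x93
body[3] sub  r6, r4, #40 -> r6=0x22
body[4] mov  r7, #0x70 -> r7=0x70
body[5] mov  r7, r1 -> r7=0x93
body[6] add  r0, r2, #55 -> r0=0x96
epilogue: pop r0=0xeb, sp=0xb7
prologue pushed ['r0'] at ['0xb6']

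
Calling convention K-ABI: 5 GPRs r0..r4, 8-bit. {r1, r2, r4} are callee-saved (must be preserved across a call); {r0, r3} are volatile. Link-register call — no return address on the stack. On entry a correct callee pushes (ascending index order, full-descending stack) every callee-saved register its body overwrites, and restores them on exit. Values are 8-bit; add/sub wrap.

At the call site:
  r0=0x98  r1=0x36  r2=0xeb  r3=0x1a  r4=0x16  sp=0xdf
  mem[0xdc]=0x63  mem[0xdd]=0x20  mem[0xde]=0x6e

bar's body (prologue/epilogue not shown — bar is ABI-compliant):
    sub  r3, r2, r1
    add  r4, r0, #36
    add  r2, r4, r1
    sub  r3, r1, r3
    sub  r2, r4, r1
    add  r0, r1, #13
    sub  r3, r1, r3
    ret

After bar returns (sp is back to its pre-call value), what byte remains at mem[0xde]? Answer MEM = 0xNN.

prologue: push r2 → mem[0xde]=0xeb, sp=0xde
prologue: push r4 → mem[0xdd]=0x16, sp=0xdd
body[0] sub  r3, r2, r1 → r3=0xb5
body[1] add  r4, r0, #36 → r4=0xbc
body[2] add  r2, r4, r1 → r2=0xf2
body[3] sub  r3, r1, r3 → r3=0x81
body[4] sub  r2, r4, r1 → r2=0x86
body[5] add  r0, r1, #13 → r0=0x43
body[6] sub  r3, r1, r3 → r3=0xb5
epilogue: pop r4=0x16, sp=0xde
epilogue: pop r2=0xeb, sp=0xdf
prologue pushed ['r2', 'r4'] at ['0xde', '0xdd']

MEM = 0xeb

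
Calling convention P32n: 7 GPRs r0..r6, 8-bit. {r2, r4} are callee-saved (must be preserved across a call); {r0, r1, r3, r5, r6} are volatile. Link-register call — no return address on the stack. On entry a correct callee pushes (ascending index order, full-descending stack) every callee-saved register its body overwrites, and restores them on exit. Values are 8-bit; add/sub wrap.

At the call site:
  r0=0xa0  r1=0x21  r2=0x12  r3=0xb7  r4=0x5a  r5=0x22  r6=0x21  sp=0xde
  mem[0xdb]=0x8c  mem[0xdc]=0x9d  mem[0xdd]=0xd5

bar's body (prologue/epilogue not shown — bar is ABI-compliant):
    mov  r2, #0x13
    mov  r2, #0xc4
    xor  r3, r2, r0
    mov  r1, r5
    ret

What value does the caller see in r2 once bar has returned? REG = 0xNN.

prologue: push r2 -> mem[0xdd]=0x12, sp=0xdd
body[0] mov  r2, #0x13 -> r2=0x13
body[1] mov  r2, #0xc4 -> r2=0xc4
body[2] xor  r3, r2, r0 -> r3=0x64
body[3] mov  r1, r5 -> r1=0x22
epilogue: pop r2=0x12, sp=0xde
r2 is callee-saved -> restored

REG = 0x12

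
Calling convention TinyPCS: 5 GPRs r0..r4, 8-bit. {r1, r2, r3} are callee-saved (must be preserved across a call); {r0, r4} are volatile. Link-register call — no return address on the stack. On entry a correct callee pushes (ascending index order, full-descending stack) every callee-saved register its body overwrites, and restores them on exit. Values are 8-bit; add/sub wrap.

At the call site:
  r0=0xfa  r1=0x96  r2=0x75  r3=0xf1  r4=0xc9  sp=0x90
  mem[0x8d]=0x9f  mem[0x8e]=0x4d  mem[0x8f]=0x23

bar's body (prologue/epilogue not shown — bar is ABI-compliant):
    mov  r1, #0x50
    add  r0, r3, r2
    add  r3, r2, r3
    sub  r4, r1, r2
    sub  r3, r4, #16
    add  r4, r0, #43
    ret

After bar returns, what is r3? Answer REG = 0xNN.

prologue: push r1 -> mem[0x8f]=0x96, sp=0x8f
prologue: push r3 -> mem[0x8e]=0xf1, sp=0x8e
body[0] mov  r1, #0x50 -> r1=0x50
body[1] add  r0, r3, r2 -> r0=0x66
body[2] add  r3, r2, r3 -> r3=0x66
body[3] sub  r4, r1, r2 -> r4=0xdb
body[4] sub  r3, r4, #16 -> r3=0xcb
body[5] add  r4, r0, #43 -> r4=0x91
epilogue: pop r3=0xf1, sp=0x8f
epilogue: pop r1=0x96, sp=0x90
r3 is callee-saved -> restored

REG = 0xf1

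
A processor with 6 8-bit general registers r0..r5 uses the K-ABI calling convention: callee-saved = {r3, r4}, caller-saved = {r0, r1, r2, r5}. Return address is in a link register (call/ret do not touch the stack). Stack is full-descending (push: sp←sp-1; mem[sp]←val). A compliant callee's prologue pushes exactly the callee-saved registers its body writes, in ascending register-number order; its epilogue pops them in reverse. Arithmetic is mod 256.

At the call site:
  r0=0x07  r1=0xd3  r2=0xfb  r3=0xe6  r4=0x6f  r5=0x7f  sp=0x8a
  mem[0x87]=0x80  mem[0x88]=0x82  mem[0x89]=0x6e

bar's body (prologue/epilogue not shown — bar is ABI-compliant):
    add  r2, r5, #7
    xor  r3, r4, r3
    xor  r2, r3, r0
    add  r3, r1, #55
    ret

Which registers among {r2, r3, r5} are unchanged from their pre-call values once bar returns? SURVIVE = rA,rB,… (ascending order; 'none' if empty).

SURVIVE = r3,r5

prologue: push r3 -> mem[0x89]=0xe6, sp=0x89
body[0] add  r2, r5, #7 -> r2=0x86
body[1] xor  r3, r4, r3 -> r3=0x89
body[2] xor  r2, r3, r0 -> r2=0x8e
body[3] add  r3, r1, #55 -> r3=0x0a
epilogue: pop r3=0xe6, sp=0x8a
r2: caller-saved, written=True
r3: callee-saved, written=True
r5: caller-saved, written=False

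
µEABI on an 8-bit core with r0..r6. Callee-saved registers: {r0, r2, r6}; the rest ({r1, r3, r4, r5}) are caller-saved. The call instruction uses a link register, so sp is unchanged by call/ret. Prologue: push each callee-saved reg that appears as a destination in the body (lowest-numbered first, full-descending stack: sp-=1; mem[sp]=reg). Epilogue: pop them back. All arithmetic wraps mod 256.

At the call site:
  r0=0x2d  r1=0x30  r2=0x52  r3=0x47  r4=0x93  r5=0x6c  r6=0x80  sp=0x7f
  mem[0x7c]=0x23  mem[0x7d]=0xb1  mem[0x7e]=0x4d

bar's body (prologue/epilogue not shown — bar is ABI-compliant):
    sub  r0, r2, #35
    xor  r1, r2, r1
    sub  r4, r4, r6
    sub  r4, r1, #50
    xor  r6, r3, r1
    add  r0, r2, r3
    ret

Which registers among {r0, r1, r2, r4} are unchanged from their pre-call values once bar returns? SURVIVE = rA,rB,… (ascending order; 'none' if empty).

SURVIVE = r0,r2

prologue: push r0 -> mem[0x7e]=0x2d, sp=0x7e
prologue: push r6 -> mem[0x7d]=0x80, sp=0x7d
body[0] sub  r0, r2, #35 -> r0=0x2f
body[1] xor  r1, r2, r1 -> r1=0x62
body[2] sub  r4, r4, r6 -> r4=0x13
body[3] sub  r4, r1, #50 -> r4=0x30
body[4] xor  r6, r3, r1 -> r6=0x25
body[5] add  r0, r2, r3 -> r0=0x99
epilogue: pop r6=0x80, sp=0x7e
epilogue: pop r0=0x2d, sp=0x7f
r0: callee-saved, written=True
r1: caller-saved, written=True
r2: callee-saved, written=False
r4: caller-saved, written=True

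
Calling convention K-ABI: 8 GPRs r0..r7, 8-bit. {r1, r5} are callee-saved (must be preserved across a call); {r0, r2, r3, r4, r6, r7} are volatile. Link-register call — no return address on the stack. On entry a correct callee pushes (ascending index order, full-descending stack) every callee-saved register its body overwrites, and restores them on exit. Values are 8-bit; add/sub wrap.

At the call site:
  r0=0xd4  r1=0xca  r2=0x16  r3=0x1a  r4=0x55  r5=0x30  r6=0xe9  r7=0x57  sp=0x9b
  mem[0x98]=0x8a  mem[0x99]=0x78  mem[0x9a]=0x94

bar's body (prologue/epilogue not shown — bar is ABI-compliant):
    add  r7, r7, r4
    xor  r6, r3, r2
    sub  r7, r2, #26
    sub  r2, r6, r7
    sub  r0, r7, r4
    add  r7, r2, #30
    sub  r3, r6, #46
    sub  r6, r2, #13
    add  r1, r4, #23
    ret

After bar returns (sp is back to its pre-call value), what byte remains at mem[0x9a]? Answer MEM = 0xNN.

prologue: push r1 → mem[0x9a]=0xca, sp=0x9a
body[0] add  r7, r7, r4 → r7=0xac
body[1] xor  r6, r3, r2 → r6=0x0c
body[2] sub  r7, r2, #26 → r7=0xfc
body[3] sub  r2, r6, r7 → r2=0x10
body[4] sub  r0, r7, r4 → r0=0xa7
body[5] add  r7, r2, #30 → r7=0x2e
body[6] sub  r3, r6, #46 → r3=0xde
body[7] sub  r6, r2, #13 → r6=0x03
body[8] add  r1, r4, #23 → r1=0x6c
epilogue: pop r1=0xca, sp=0x9b
prologue pushed ['r1'] at ['0x9a']

MEM = 0xca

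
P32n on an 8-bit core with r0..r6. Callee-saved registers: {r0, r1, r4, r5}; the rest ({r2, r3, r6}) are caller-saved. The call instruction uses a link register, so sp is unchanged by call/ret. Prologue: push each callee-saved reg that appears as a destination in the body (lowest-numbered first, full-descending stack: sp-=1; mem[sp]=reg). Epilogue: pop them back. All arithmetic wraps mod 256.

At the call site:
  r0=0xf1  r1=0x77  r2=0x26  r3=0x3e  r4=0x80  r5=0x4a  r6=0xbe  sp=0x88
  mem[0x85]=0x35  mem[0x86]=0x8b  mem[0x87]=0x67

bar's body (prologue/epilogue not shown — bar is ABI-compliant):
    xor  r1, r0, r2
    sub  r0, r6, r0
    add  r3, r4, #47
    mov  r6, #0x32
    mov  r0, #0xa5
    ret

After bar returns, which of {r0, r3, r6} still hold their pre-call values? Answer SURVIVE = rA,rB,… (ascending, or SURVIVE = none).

SURVIVE = r0

prologue: push r0 -> mem[0x87]=0xf1, sp=0x87
prologue: push r1 -> mem[0x86]=0x77, sp=0x86
body[0] xor  r1, r0, r2 -> r1=0xd7
body[1] sub  r0, r6, r0 -> r0=0xcd
body[2] add  r3, r4, #47 -> r3=0xaf
body[3] mov  r6, #0x32 -> r6=0x32
body[4] mov  r0, #0xa5 -> r0=0xa5
epilogue: pop r1=0x77, sp=0x87
epilogue: pop r0=0xf1, sp=0x88
r0: callee-saved, written=True
r3: caller-saved, written=True
r6: caller-saved, written=True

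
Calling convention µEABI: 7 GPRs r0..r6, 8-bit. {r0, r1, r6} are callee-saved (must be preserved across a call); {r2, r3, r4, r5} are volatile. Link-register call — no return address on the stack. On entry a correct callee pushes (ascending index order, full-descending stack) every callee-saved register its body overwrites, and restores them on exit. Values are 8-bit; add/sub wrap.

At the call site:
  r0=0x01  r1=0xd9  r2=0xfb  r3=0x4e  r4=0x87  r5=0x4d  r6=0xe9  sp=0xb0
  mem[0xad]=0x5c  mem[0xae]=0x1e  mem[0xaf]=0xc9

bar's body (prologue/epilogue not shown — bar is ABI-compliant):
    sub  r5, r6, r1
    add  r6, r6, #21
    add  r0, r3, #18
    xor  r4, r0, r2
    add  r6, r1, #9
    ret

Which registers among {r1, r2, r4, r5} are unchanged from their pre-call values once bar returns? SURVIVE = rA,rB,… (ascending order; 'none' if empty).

SURVIVE = r1,r2

prologue: push r0 → mem[0xaf]=0x01, sp=0xaf
prologue: push r6 → mem[0xae]=0xe9, sp=0xae
body[0] sub  r5, r6, r1 → r5=0x10
body[1] add  r6, r6, #21 → r6=0xfe
body[2] add  r0, r3, #18 → r0=0x60
body[3] xor  r4, r0, r2 → r4=0x9b
body[4] add  r6, r1, #9 → r6=0xe2
epilogue: pop r6=0xe9, sp=0xaf
epilogue: pop r0=0x01, sp=0xb0
r1: callee-saved, written=False
r2: caller-saved, written=False
r4: caller-saved, written=True
r5: caller-saved, written=True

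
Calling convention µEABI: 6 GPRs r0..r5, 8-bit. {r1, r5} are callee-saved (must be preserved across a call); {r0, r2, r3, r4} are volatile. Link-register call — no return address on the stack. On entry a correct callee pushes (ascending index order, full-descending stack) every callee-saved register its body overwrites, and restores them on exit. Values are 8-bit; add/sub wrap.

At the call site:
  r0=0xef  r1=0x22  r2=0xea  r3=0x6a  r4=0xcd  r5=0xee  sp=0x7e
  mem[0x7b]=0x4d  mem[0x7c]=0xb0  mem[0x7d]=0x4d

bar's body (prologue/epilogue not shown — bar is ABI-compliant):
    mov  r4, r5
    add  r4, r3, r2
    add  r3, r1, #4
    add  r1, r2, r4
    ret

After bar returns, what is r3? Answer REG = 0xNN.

prologue: push r1 -> mem[0x7d]=0x22, sp=0x7d
body[0] mov  r4, r5 -> r4=0xee
body[1] add  r4, r3, r2 -> r4=0x54
body[2] add  r3, r1, #4 -> r3=0x26
body[3] add  r1, r2, r4 -> r1=0x3e
epilogue: pop r1=0x22, sp=0x7e
r3 is caller-saved -> body value

REG = 0x26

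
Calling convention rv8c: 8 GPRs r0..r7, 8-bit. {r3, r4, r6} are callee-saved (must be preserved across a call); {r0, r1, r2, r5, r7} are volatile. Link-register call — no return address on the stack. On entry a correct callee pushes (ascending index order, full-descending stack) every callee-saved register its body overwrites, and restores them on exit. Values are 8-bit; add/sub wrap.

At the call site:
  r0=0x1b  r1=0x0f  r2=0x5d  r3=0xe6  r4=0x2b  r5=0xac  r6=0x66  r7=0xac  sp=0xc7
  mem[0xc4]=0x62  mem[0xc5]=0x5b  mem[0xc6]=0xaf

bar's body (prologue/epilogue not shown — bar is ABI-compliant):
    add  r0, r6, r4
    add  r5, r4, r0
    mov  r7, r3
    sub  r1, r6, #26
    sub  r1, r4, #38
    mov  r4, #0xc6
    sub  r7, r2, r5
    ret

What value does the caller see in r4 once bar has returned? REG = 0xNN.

REG = 0x2b

prologue: push r4 → mem[0xc6]=0x2b, sp=0xc6
body[0] add  r0, r6, r4 → r0=0x91
body[1] add  r5, r4, r0 → r5=0xbc
body[2] mov  r7, r3 → r7=0xe6
body[3] sub  r1, r6, #26 → r1=0x4c
body[4] sub  r1, r4, #38 → r1=0x05
body[5] mov  r4, #0xc6 → r4=0xc6
body[6] sub  r7, r2, r5 → r7=0xa1
epilogue: pop r4=0x2b, sp=0xc7
r4 is callee-saved → restored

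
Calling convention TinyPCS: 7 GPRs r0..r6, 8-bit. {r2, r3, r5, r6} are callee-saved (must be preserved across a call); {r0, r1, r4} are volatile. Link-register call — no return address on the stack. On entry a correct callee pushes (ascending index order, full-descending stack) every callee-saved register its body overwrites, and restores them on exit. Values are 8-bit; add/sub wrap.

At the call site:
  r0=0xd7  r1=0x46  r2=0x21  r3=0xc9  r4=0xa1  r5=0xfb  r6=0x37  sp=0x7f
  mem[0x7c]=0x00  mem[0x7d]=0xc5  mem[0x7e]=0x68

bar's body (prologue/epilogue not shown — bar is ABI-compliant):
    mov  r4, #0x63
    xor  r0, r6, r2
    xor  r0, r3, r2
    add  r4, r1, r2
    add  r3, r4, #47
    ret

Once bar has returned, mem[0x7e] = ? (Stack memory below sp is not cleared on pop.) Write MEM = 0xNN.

MEM = 0xc9

prologue: push r3 -> mem[0x7e]=0xc9, sp=0x7e
body[0] mov  r4, #0x63 -> r4=0x63
body[1] xor  r0, r6, r2 -> r0=0x16
body[2] xor  r0, r3, r2 -> r0=0xe8
body[3] add  r4, r1, r2 -> r4=0x67
body[4] add  r3, r4, #47 -> r3=0x96
epilogue: pop r3=0xc9, sp=0x7f
prologue pushed ['r3'] at ['0x7e']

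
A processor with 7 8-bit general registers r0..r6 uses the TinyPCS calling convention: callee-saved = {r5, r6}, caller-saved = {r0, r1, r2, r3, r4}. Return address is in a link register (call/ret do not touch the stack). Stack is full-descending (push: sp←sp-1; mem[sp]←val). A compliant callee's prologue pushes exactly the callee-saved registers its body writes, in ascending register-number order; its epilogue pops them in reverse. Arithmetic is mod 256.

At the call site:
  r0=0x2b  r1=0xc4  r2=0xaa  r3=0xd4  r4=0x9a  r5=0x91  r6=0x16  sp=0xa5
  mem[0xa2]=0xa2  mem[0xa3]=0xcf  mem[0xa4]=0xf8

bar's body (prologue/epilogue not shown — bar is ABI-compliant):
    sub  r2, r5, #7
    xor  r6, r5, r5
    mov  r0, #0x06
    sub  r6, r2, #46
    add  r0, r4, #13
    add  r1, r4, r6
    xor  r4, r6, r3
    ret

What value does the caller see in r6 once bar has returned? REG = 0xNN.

prologue: push r6 -> mem[0xa4]=0x16, sp=0xa4
body[0] sub  r2, r5, #7 -> r2=0x8a
body[1] xor  r6, r5, r5 -> r6=0x00
body[2] mov  r0, #0x06 -> r0=0x06
body[3] sub  r6, r2, #46 -> r6=0x5c
body[4] add  r0, r4, #13 -> r0=0xa7
body[5] add  r1, r4, r6 -> r1=0xf6
body[6] xor  r4, r6, r3 -> r4=0x88
epilogue: pop r6=0x16, sp=0xa5
r6 is callee-saved -> restored

REG = 0x16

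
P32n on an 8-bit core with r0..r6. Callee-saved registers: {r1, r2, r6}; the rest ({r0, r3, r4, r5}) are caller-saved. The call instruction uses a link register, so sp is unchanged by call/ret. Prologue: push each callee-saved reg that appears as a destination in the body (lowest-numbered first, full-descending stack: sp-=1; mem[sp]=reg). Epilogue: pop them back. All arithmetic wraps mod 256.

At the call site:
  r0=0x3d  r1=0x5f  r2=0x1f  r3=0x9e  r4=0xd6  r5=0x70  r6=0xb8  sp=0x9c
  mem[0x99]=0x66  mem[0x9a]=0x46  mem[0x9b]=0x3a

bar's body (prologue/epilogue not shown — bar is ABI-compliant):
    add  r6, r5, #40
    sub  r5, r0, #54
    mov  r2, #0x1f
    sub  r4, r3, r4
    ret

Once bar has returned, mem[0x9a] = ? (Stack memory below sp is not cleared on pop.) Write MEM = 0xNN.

MEM = 0xb8

prologue: push r2 -> mem[0x9b]=0x1f, sp=0x9b
prologue: push r6 -> mem[0x9a]=0xb8, sp=0x9a
body[0] add  r6, r5, #40 -> r6=0x98
body[1] sub  r5, r0, #54 -> r5=0x07
body[2] mov  r2, #0x1f -> r2=0x1f
body[3] sub  r4, r3, r4 -> r4=0xc8
epilogue: pop r6=0xb8, sp=0x9b
epilogue: pop r2=0x1f, sp=0x9c
prologue pushed ['r2', 'r6'] at ['0x9b', '0x9a']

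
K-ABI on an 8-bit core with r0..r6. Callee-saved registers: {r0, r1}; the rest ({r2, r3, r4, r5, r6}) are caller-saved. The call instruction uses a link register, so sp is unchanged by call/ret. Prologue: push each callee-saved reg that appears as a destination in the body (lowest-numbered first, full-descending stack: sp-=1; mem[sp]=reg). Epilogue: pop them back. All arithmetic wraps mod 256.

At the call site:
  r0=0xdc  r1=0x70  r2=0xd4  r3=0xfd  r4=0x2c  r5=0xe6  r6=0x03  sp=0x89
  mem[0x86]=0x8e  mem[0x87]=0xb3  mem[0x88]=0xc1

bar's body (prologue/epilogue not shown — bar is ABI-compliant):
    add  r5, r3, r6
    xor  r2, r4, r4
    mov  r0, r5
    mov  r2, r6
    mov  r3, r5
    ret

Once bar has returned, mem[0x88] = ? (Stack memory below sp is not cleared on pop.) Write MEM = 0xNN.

prologue: push r0 → mem[0x88]=0xdc, sp=0x88
body[0] add  r5, r3, r6 → r5=0x00
body[1] xor  r2, r4, r4 → r2=0x00
body[2] mov  r0, r5 → r0=0x00
body[3] mov  r2, r6 → r2=0x03
body[4] mov  r3, r5 → r3=0x00
epilogue: pop r0=0xdc, sp=0x89
prologue pushed ['r0'] at ['0x88']

MEM = 0xdc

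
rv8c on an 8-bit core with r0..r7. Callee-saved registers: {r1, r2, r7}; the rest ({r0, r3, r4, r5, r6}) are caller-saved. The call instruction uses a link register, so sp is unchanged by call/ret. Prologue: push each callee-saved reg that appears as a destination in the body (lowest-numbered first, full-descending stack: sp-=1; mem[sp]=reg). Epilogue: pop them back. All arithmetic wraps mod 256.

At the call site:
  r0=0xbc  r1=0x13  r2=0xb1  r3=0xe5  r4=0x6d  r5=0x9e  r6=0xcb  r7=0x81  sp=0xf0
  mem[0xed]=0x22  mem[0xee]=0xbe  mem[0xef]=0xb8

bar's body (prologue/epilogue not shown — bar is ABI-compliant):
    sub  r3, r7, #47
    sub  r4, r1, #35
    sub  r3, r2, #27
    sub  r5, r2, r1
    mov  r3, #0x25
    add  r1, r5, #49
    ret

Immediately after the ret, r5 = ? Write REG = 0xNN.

prologue: push r1 → mem[0xef]=0x13, sp=0xef
body[0] sub  r3, r7, #47 → r3=0x52
body[1] sub  r4, r1, #35 → r4=0xf0
body[2] sub  r3, r2, #27 → r3=0x96
body[3] sub  r5, r2, r1 → r5=0x9e
body[4] mov  r3, #0x25 → r3=0x25
body[5] add  r1, r5, #49 → r1=0xcf
epilogue: pop r1=0x13, sp=0xf0
r5 is caller-saved → body value

REG = 0x9e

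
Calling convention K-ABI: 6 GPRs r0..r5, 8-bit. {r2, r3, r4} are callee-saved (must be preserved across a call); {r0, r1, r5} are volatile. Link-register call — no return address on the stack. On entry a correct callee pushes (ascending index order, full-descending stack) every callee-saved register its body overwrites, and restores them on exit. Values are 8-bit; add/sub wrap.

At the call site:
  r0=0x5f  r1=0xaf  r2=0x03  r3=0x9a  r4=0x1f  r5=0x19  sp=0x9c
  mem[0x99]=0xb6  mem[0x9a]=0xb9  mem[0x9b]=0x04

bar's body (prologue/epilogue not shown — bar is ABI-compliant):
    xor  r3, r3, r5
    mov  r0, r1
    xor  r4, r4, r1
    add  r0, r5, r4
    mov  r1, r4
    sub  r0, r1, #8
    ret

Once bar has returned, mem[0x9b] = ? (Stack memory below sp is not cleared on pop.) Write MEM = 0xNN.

prologue: push r3 -> mem[0x9b]=0x9a, sp=0x9b
prologue: push r4 -> mem[0x9a]=0x1f, sp=0x9a
body[0] xor  r3, r3, r5 -> r3=0x83
body[1] mov  r0, r1 -> r0=0xaf
body[2] xor  r4, r4, r1 -> r4=0xb0
body[3] add  r0, r5, r4 -> r0=0xc9
body[4] mov  r1, r4 -> r1=0xb0
body[5] sub  r0, r1, #8 -> r0=0xa8
epilogue: pop r4=0x1f, sp=0x9b
epilogue: pop r3=0x9a, sp=0x9c
prologue pushed ['r3', 'r4'] at ['0x9b', '0x9a']

MEM = 0x9a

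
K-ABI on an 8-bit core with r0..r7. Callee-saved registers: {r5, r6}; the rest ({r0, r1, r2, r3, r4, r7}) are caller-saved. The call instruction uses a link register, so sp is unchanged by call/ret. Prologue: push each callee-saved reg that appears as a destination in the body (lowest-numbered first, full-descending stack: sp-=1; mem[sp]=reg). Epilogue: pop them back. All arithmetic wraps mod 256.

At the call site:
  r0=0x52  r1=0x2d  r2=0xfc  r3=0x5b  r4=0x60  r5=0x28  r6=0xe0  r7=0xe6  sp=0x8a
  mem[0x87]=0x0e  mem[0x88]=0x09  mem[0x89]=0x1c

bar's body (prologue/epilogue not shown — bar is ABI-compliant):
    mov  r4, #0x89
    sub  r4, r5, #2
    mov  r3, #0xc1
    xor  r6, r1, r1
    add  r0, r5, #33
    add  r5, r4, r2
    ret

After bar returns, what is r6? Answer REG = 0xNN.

prologue: push r5 → mem[0x89]=0x28, sp=0x89
prologue: push r6 → mem[0x88]=0xe0, sp=0x88
body[0] mov  r4, #0x89 → r4=0x89
body[1] sub  r4, r5, #2 → r4=0x26
body[2] mov  r3, #0xc1 → r3=0xc1
body[3] xor  r6, r1, r1 → r6=0x00
body[4] add  r0, r5, #33 → r0=0x49
body[5] add  r5, r4, r2 → r5=0x22
epilogue: pop r6=0xe0, sp=0x89
epilogue: pop r5=0x28, sp=0x8a
r6 is callee-saved → restored

REG = 0xe0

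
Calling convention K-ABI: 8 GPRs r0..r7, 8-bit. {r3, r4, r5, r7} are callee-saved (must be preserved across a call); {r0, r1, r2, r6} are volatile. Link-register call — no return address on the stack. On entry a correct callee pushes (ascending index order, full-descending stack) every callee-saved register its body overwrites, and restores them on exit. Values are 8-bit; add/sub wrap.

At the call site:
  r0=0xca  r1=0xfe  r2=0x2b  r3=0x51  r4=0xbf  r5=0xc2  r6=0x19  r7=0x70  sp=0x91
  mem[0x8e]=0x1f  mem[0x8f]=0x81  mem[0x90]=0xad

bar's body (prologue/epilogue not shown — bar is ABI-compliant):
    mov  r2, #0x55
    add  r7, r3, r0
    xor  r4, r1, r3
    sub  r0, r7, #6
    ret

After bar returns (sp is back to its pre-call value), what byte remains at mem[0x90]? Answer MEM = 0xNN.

MEM = 0xbf

prologue: push r4 -> mem[0x90]=0xbf, sp=0x90
prologue: push r7 -> mem[0x8f]=0x70, sp=0x8f
body[0] mov  r2, #0x55 -> r2=0x55
body[1] add  r7, r3, r0 -> r7=0x1b
body[2] xor  r4, r1, r3 -> r4=0xaf
body[3] sub  r0, r7, #6 -> r0=0x15
epilogue: pop r7=0x70, sp=0x90
epilogue: pop r4=0xbf, sp=0x91
prologue pushed ['r4', 'r7'] at ['0x90', '0x8f']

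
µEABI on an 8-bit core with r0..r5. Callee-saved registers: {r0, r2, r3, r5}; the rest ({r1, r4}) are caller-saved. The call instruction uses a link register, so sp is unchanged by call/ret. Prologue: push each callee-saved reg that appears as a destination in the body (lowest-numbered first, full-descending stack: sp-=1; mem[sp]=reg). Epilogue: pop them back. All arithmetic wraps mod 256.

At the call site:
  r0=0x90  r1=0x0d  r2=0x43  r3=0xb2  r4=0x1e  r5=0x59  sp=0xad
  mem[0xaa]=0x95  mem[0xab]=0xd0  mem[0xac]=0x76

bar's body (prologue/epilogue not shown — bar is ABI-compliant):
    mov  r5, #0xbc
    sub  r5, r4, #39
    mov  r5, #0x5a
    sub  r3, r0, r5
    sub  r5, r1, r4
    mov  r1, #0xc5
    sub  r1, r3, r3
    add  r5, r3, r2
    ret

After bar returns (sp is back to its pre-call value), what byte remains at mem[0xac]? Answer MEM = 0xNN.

prologue: push r3 -> mem[0xac]=0xb2, sp=0xac
prologue: push r5 -> mem[0xab]=0x59, sp=0xab
body[0] mov  r5, #0xbc -> r5=0xbc
body[1] sub  r5, r4, #39 -> r5=0xf7
body[2] mov  r5, #0x5a -> r5=0x5a
body[3] sub  r3, r0, r5 -> r3=0x36
body[4] sub  r5, r1, r4 -> r5=0xef
body[5] mov  r1, #0xc5 -> r1=0xc5
body[6] sub  r1, r3, r3 -> r1=0x00
body[7] add  r5, r3, r2 -> r5=0x79
epilogue: pop r5=0x59, sp=0xac
epilogue: pop r3=0xb2, sp=0xad
prologue pushed ['r3', 'r5'] at ['0xac', '0xab']

MEM = 0xb2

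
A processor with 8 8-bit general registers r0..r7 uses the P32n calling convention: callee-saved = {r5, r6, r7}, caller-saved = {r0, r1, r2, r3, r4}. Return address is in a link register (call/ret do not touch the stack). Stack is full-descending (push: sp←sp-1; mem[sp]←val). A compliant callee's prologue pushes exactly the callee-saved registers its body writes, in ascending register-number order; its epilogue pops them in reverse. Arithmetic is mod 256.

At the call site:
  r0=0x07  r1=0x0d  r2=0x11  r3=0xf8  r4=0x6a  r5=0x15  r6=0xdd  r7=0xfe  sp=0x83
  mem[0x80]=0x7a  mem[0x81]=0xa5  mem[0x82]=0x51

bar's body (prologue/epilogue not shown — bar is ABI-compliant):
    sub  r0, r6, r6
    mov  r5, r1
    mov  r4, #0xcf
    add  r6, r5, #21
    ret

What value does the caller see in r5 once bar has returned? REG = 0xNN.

prologue: push r5 -> mem[0x82]=0x15, sp=0x82
prologue: push r6 -> mem[0x81]=0xdd, sp=0x81
body[0] sub  r0, r6, r6 -> r0=0x00
body[1] mov  r5, r1 -> r5=0x0d
body[2] mov  r4, #0xcf -> r4=0xcf
body[3] add  r6, r5, #21 -> r6=0x22
epilogue: pop r6=0xdd, sp=0x82
epilogue: pop r5=0x15, sp=0x83
r5 is callee-saved -> restored

REG = 0x15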